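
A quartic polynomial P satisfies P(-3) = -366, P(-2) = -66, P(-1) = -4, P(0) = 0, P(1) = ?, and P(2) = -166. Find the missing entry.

-18

The 5 known points determine the degree-4 polynomial uniquely.
Write P(t) = at^4 + bt^3 + ct^2 + dt + e. Substituting each data point gives a linear system:
  81a - 27b + 9c - 3d + e = -366
  16a - 8b + 4c - 2d + e = -66
  a - b + c - d + e = -4
  e = 0
  16a + 8b + 4c + 2d + e = -166
Solving the system yields a = -6, b = -6, c = -5, d = -1, e = 0.
So P(t) = -6t^4 - 6t^3 - 5t^2 - t.
Then P(1) = -18.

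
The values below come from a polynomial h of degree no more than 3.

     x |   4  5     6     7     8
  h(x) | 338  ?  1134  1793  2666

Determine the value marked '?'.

659

On equispaced nodes a degree-3 polynomial has vanishing fourth forward difference, so
  h(4) - 4·h(5) + 6·h(6) - 4·h(7) + h(8) = 0.
Substituting the known values and solving for h(5):
  -4·h(5) = -2636
  h(5) = 659.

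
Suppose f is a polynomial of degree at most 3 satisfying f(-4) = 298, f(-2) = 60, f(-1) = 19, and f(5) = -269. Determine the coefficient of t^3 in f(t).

-3

Write f(t) = at^3 + bt^2 + ct + d. Substituting each data point gives a linear system:
  -64a + 16b - 4c + d = 298
  -8a + 4b - 2c + d = 60
  -a + b - c + d = 19
  125a + 25b + 5c + d = -269
Solving the system yields a = -3, b = 5, c = -5, d = 6.
So f(t) = -3t^3 + 5t^2 - 5t + 6.
The leading coefficient is -3.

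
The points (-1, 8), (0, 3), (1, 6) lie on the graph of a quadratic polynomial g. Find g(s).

g(s) = 4s^2 - s + 3

Using the Lagrange interpolation formula with nodes -1, 0, 1:
  L_0(s) = s(s - 1) / 2
  L_1(s) = (s + 1)(s - 1) / -1
  L_2(s) = (s + 1)s / 2
Then g(s) = 8·L_0(s) + 3·L_1(s) + 6·L_2(s).
Expanding and collecting terms gives g(s) = 4s^2 - s + 3.
Check: g(-1) = 8. ✓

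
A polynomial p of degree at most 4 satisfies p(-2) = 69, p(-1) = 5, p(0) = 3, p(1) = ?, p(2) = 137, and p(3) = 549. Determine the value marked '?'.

21

The 5 known points determine the degree-4 polynomial uniquely.
Write p(t) = at^4 + bt^3 + ct^2 + dt + e. Substituting each data point gives a linear system:
  16a - 8b + 4c - 2d + e = 69
  a - b + c - d + e = 5
  e = 3
  16a + 8b + 4c + 2d + e = 137
  81a + 27b + 9c + 3d + e = 549
Solving the system yields a = 5, b = 3, c = 5, d = 5, e = 3.
So p(t) = 5t^4 + 3t^3 + 5t^2 + 5t + 3.
Then p(1) = 21.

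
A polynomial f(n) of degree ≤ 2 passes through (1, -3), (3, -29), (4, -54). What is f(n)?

Using the Lagrange interpolation formula with nodes 1, 3, 4:
  L_0(n) = (n - 3)(n - 4) / 6
  L_1(n) = (n - 1)(n - 4) / -2
  L_2(n) = (n - 1)(n - 3) / 3
Then f(n) = -3·L_0(n) - 29·L_1(n) - 54·L_2(n).
Expanding and collecting terms gives f(n) = -4n^2 + 3n - 2.
Check: f(1) = -3. ✓

f(n) = -4n^2 + 3n - 2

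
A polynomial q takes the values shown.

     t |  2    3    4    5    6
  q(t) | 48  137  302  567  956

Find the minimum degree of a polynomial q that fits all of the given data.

3

Forward differences of the values at t = 2, 3, 4, 5, 6:
  q  : 48  137  302  567  956
  Δ  : 89  165  265  389
  Δ^2: 76  100  124
  Δ^3: 24  24
  Δ^4: 0
The third differences are constant (24) and nonzero, while all higher differences vanish, so the minimal degree is 3.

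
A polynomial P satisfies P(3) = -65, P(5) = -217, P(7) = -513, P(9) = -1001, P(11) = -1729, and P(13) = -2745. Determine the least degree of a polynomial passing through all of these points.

3

Forward differences of the values at n = 3, 5, 7, 9, 11, 13:
  P  : -65  -217  -513  -1001  -1729  -2745
  Δ  : -152  -296  -488  -728  -1016
  Δ^2: -144  -192  -240  -288
  Δ^3: -48  -48  -48
  Δ^4: 0  0
  Δ^5: 0
The third differences are constant (-48) and nonzero, while all higher differences vanish, so the minimal degree is 3.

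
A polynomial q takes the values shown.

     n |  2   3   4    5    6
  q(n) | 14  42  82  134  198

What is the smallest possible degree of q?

Forward differences of the values at n = 2, 3, 4, 5, 6:
  q  : 14  42  82  134  198
  Δ  : 28  40  52  64
  Δ^2: 12  12  12
  Δ^3: 0  0
  Δ^4: 0
The second differences are constant (12) and nonzero, while all higher differences vanish, so the minimal degree is 2.

2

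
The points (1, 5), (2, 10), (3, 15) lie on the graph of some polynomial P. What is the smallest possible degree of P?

Forward differences of the values at n = 1, 2, 3:
  P  : 5  10  15
  Δ  : 5  5
  Δ^2: 0
The first differences are constant (5) and nonzero, while all higher differences vanish, so the minimal degree is 1.

1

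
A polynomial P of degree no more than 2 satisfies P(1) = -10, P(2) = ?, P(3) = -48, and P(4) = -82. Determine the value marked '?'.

-24

On equispaced nodes a degree-2 polynomial has vanishing third forward difference, so
  - P(1) + 3·P(2) - 3·P(3) + P(4) = 0.
Substituting the known values and solving for P(2):
  3·P(2) = -72
  P(2) = -24.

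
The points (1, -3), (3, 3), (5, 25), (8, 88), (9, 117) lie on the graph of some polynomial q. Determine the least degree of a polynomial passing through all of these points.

2

Divided differences on the nodes 1, 3, 5, 8, 9:
  order 0: -3  3  25  88  117
  order 1: 3  11  21  29
  order 2: 2  2  2
  order 3: 0  0
  order 4: 0
The order-2 divided differences are all 2 (nonzero) and every higher order vanishes, so the data lies on a polynomial of degree exactly 2.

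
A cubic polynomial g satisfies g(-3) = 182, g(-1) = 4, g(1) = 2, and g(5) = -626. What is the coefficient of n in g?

Write g(n) = an^3 + bn^2 + cn + d. Substituting each data point gives a linear system:
  -27a + 9b - 3c + d = 182
  -a + b - c + d = 4
  a + b + c + d = 2
  125a + 25b + 5c + d = -626
Solving the system yields a = -6, b = 4, c = 5, d = -1.
So g(n) = -6n^3 + 4n^2 + 5n - 1.
The coefficient of n is 5.

5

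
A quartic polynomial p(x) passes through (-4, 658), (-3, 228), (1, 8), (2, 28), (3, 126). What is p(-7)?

Using the Lagrange interpolation formula with nodes -4, -3, 1, 2, 3:
  L_0(x) = (x + 3)(x - 1)(x - 2)(x - 3) / 210
  L_1(x) = (x + 4)(x - 1)(x - 2)(x - 3) / -120
  L_2(x) = (x + 4)(x + 3)(x - 2)(x - 3) / 40
  L_3(x) = (x + 4)(x + 3)(x - 1)(x - 3) / -30
  L_4(x) = (x + 4)(x + 3)(x - 1)(x - 2) / 84
Then p(x) = 658·L_0(x) + 228·L_1(x) + 8·L_2(x) + 28·L_3(x) + 126·L_4(x).
Expanding and collecting terms gives p(x) = 2x^4 - 2x^3 + x^2 + x + 6.
Evaluating at x = -7: p(-7) = 5536.

5536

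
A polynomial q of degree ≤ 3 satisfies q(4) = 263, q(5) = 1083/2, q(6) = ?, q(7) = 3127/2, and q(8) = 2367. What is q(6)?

The 4 known points determine the degree-3 polynomial uniquely.
Write q(t) = at^3 + bt^2 + ct + d. Substituting each data point gives a linear system:
  64a + 16b + 4c + d = 263
  125a + 25b + 5c + d = 1083/2
  343a + 49b + 7c + d = 3127/2
  512a + 64b + 8c + d = 2367
Solving the system yields a = 5, b = -5/2, c = -4, d = -1.
So q(t) = 5t^3 - (5/2)t^2 - 4t - 1.
Then q(6) = 965.

965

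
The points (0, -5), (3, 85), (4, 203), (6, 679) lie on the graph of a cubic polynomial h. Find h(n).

h(n) = 3n^3 + n^2 - 5

Using the Lagrange interpolation formula with nodes 0, 3, 4, 6:
  L_0(n) = (n - 3)(n - 4)(n - 6) / -72
  L_1(n) = n(n - 4)(n - 6) / 9
  L_2(n) = n(n - 3)(n - 6) / -8
  L_3(n) = n(n - 3)(n - 4) / 36
Then h(n) = -5·L_0(n) + 85·L_1(n) + 203·L_2(n) + 679·L_3(n).
Expanding and collecting terms gives h(n) = 3n³ + n² - 5.
Check: h(0) = -5. ✓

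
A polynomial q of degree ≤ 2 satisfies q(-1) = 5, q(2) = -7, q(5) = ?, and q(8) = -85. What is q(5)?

-37

The 3 known points determine the degree-2 polynomial uniquely.
Write q(t) = at^2 + bt + c. Substituting each data point gives a linear system:
  a - b + c = 5
  4a + 2b + c = -7
  64a + 8b + c = -85
Solving the system yields a = -1, b = -3, c = 3.
So q(t) = -t² - 3t + 3.
Then q(5) = -37.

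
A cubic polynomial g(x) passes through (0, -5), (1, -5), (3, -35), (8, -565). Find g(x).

g(x) = -x^3 - x^2 + 2x - 5

Write g(x) = ax^3 + bx^2 + cx + d. Substituting each data point gives a linear system:
  d = -5
  a + b + c + d = -5
  27a + 9b + 3c + d = -35
  512a + 64b + 8c + d = -565
Solving the system yields a = -1, b = -1, c = 2, d = -5.
So g(x) = -x³ - x² + 2x - 5.
Check: g(1) = -5. ✓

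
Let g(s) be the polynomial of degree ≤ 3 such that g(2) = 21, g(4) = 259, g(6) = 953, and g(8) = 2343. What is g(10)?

4669

Forward differences of the values at s = 2, 4, 6, 8:
  g  : 21  259  953  2343
  Δ  : 238  694  1390
  Δ^2: 456  696
  Δ^3: 240
The third differences are constant, confirming degree 3.
Interpolating (Newton forward form) and evaluating at s = 10 gives g(10) = 4669.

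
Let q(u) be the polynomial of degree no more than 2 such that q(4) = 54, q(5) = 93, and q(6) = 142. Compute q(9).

Forward differences of the values at u = 4, 5, 6:
  q  : 54  93  142
  Δ  : 39  49
  Δ^2: 10
The second differences are constant, confirming degree 2.
Interpolating (Newton forward form) and evaluating at u = 9 gives q(9) = 349.

349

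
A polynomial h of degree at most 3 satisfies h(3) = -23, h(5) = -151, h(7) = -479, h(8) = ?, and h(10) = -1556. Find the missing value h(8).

-748

The 4 known points determine the degree-3 polynomial uniquely.
Write h(u) = au^3 + bu^2 + cu + d. Substituting each data point gives a linear system:
  27a + 9b + 3c + d = -23
  125a + 25b + 5c + d = -151
  343a + 49b + 7c + d = -479
  1000a + 100b + 10c + d = -1556
Solving the system yields a = -2, b = 5, c = -6, d = 4.
So h(u) = -2u^3 + 5u^2 - 6u + 4.
Then h(8) = -748.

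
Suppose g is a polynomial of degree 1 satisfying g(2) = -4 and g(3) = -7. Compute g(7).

Using the Lagrange interpolation formula with nodes 2, 3:
  L_0(s) = (s - 3) / -1
  L_1(s) = (s - 2) / 1
Then g(s) = -4·L_0(s) - 7·L_1(s).
Expanding and collecting terms gives g(s) = -3s + 2.
Evaluating at s = 7: g(7) = -19.

-19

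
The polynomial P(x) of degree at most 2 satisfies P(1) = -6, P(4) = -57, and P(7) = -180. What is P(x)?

Using the Lagrange interpolation formula with nodes 1, 4, 7:
  L_0(x) = (x - 4)(x - 7) / 18
  L_1(x) = (x - 1)(x - 7) / -9
  L_2(x) = (x - 1)(x - 4) / 18
Then P(x) = -6·L_0(x) - 57·L_1(x) - 180·L_2(x).
Expanding and collecting terms gives P(x) = -4x^2 + 3x - 5.
Check: P(1) = -6. ✓

P(x) = -4x^2 + 3x - 5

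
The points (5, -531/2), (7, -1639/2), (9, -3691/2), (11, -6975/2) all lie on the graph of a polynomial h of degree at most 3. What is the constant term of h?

Write h(t) = at^3 + bt^2 + ct + d. Substituting each data point gives a linear system:
  125a + 25b + 5c + d = -531/2
  343a + 49b + 7c + d = -1639/2
  729a + 81b + 9c + d = -3691/2
  1331a + 121b + 11c + d = -6975/2
Solving the system yields a = -3, b = 4, c = 2, d = -1/2.
So h(t) = -3t^3 + 4t^2 + 2t - 1/2.
The constant term is -1/2.

-1/2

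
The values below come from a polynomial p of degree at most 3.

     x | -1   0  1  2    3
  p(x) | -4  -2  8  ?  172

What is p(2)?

On equispaced nodes a degree-3 polynomial has vanishing fourth forward difference, so
  p(-1) - 4·p(0) + 6·p(1) - 4·p(2) + p(3) = 0.
Substituting the known values and solving for p(2):
  -4·p(2) = -224
  p(2) = 56.

56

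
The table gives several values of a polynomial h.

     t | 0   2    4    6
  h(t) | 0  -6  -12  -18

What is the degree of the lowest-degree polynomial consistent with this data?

1

Forward differences of the values at t = 0, 2, 4, 6:
  h  : 0  -6  -12  -18
  Δ  : -6  -6  -6
  Δ^2: 0  0
  Δ^3: 0
The first differences are constant (-6) and nonzero, while all higher differences vanish, so the minimal degree is 1.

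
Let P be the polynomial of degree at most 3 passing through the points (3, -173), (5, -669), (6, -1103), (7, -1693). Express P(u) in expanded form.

Write P(u) = au^3 + bu^2 + cu + d. Substituting each data point gives a linear system:
  27a + 9b + 3c + d = -173
  125a + 25b + 5c + d = -669
  216a + 36b + 6c + d = -1103
  343a + 49b + 7c + d = -1693
Solving the system yields a = -4, b = -6, c = -4, d = 1.
So P(u) = -4u^3 - 6u^2 - 4u + 1.
Check: P(3) = -173. ✓

P(u) = -4u^3 - 6u^2 - 4u + 1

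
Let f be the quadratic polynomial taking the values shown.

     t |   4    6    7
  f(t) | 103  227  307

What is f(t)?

f(t) = 6t^2 + 2t - 1

Using the Lagrange interpolation formula with nodes 4, 6, 7:
  L_0(t) = (t - 6)(t - 7) / 6
  L_1(t) = (t - 4)(t - 7) / -2
  L_2(t) = (t - 4)(t - 6) / 3
Then f(t) = 103·L_0(t) + 227·L_1(t) + 307·L_2(t).
Expanding and collecting terms gives f(t) = 6t^2 + 2t - 1.
Check: f(4) = 103. ✓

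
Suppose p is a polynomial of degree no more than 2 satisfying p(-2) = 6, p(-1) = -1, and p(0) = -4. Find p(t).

Write p(t) = at^2 + bt + c. Substituting each data point gives a linear system:
  4a - 2b + c = 6
  a - b + c = -1
  c = -4
Solving the system yields a = 2, b = -1, c = -4.
So p(t) = 2t^2 - t - 4.
Check: p(-1) = -1. ✓

p(t) = 2t^2 - t - 4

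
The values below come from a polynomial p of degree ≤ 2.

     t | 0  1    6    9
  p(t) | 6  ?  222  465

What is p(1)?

17

The 3 known points determine the degree-2 polynomial uniquely.
Write p(t) = at^2 + bt + c. Substituting each data point gives a linear system:
  c = 6
  36a + 6b + c = 222
  81a + 9b + c = 465
Solving the system yields a = 5, b = 6, c = 6.
So p(t) = 5t^2 + 6t + 6.
Then p(1) = 17.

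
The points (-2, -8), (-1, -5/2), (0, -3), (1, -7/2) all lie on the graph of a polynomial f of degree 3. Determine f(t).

Write f(t) = at^3 + bt^2 + ct + d. Substituting each data point gives a linear system:
  -8a + 4b - 2c + d = -8
  -a + b - c + d = -5/2
  d = -3
  a + b + c + d = -7/2
Solving the system yields a = 1, b = 0, c = -3/2, d = -3.
So f(t) = t³ - (3/2)t - 3.
Check: f(-1) = -5/2. ✓

f(t) = t^3 - (3/2)t - 3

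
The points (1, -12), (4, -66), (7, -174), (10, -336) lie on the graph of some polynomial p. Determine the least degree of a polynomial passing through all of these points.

2

Forward differences of the values at t = 1, 4, 7, 10:
  p  : -12  -66  -174  -336
  Δ  : -54  -108  -162
  Δ^2: -54  -54
  Δ^3: 0
The second differences are constant (-54) and nonzero, while all higher differences vanish, so the minimal degree is 2.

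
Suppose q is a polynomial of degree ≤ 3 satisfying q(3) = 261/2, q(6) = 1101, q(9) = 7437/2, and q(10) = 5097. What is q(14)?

Write q(s) = as^3 + bs^2 + cs + d. Substituting each data point gives a linear system:
  27a + 9b + 3c + d = 261/2
  216a + 36b + 6c + d = 1101
  729a + 81b + 9c + d = 7437/2
  1000a + 100b + 10c + d = 5097
Solving the system yields a = 5, b = 3/2, c = -5, d = -3.
So q(s) = 5s^3 + (3/2)s^2 - 5s - 3.
Then q(14) = 13941.

13941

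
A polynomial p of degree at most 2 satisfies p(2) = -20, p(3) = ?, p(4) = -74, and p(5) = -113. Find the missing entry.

The 3 known points determine the degree-2 polynomial uniquely.
Write p(x) = ax^2 + bx + c. Substituting each data point gives a linear system:
  4a + 2b + c = -20
  16a + 4b + c = -74
  25a + 5b + c = -113
Solving the system yields a = -4, b = -3, c = 2.
So p(x) = -4x^2 - 3x + 2.
Then p(3) = -43.

-43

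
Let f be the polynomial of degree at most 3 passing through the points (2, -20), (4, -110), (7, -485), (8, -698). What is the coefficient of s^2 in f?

-3

Write f(s) = as^3 + bs^2 + cs + d. Substituting each data point gives a linear system:
  8a + 4b + 2c + d = -20
  64a + 16b + 4c + d = -110
  343a + 49b + 7c + d = -485
  512a + 64b + 8c + d = -698
Solving the system yields a = -1, b = -3, c = 1, d = -2.
So f(s) = -s³ - 3s² + s - 2.
The coefficient of s^2 is -3.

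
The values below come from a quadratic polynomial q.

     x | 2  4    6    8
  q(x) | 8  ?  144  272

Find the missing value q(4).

On equispaced nodes a degree-2 polynomial has vanishing third forward difference, so
  - q(2) + 3·q(4) - 3·q(6) + q(8) = 0.
Substituting the known values and solving for q(4):
  3·q(4) = 168
  q(4) = 56.

56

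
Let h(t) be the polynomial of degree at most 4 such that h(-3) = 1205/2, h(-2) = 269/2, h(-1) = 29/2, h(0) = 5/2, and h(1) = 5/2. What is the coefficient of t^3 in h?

Write h(t) = at^4 + bt^3 + ct^2 + dt + e. Substituting each data point gives a linear system:
  81a - 27b + 9c - 3d + e = 1205/2
  16a - 8b + 4c - 2d + e = 269/2
  a - b + c - d + e = 29/2
  e = 5/2
  a + b + c + d + e = 5/2
Solving the system yields a = 6, b = -4, c = 0, d = -2, e = 5/2.
So h(t) = 6t⁴ - 4t³ - 2t + 5/2.
The coefficient of t^3 is -4.

-4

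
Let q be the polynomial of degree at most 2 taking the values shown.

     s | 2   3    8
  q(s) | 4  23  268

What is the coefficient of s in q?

-6

Write q(s) = as^2 + bs + c. Substituting each data point gives a linear system:
  4a + 2b + c = 4
  9a + 3b + c = 23
  64a + 8b + c = 268
Solving the system yields a = 5, b = -6, c = -4.
So q(s) = 5s² - 6s - 4.
The coefficient of s is -6.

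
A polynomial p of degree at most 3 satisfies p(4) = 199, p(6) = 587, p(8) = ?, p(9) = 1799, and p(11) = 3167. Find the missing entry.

The 4 known points determine the degree-3 polynomial uniquely.
Write p(t) = at^3 + bt^2 + ct + d. Substituting each data point gives a linear system:
  64a + 16b + 4c + d = 199
  216a + 36b + 6c + d = 587
  729a + 81b + 9c + d = 1799
  1331a + 121b + 11c + d = 3167
Solving the system yields a = 2, b = 4, c = 2, d = -1.
So p(t) = 2t³ + 4t² + 2t - 1.
Then p(8) = 1295.

1295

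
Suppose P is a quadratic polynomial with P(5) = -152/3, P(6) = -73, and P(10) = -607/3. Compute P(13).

-1024/3

Using the Lagrange interpolation formula with nodes 5, 6, 10:
  L_0(n) = (n - 6)(n - 10) / 5
  L_1(n) = (n - 5)(n - 10) / -4
  L_2(n) = (n - 5)(n - 6) / 20
Then P(n) = -152/3·L_0(n) - 73·L_1(n) - 607/3·L_2(n).
Expanding and collecting terms gives P(n) = -2n^2 - (1/3)n + 1.
Evaluating at n = 13: P(13) = -1024/3.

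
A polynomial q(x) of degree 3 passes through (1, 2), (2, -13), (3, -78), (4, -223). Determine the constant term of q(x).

-3

Write q(x) = ax^3 + bx^2 + cx + d. Substituting each data point gives a linear system:
  a + b + c + d = 2
  8a + 4b + 2c + d = -13
  27a + 9b + 3c + d = -78
  64a + 16b + 4c + d = -223
Solving the system yields a = -5, b = 5, c = 5, d = -3.
So q(x) = -5x^3 + 5x^2 + 5x - 3.
The constant term is -3.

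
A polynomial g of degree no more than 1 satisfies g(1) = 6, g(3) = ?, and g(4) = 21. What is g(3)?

16

The 2 known points determine the degree-1 polynomial uniquely.
Write g(s) = as + b. Substituting each data point gives a linear system:
  a + b = 6
  4a + b = 21
Solving the system yields a = 5, b = 1.
So g(s) = 5s + 1.
Then g(3) = 16.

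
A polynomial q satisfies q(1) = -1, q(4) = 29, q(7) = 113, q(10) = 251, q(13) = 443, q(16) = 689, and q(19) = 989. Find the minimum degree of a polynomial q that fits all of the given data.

Forward differences of the values at t = 1, 4, 7, 10, 13, 16, 19:
  q  : -1  29  113  251  443  689  989
  Δ  : 30  84  138  192  246  300
  Δ^2: 54  54  54  54  54
  Δ^3: 0  0  0  0
  Δ^4: 0  0  0
  Δ^5: 0  0
  Δ^6: 0
The second differences are constant (54) and nonzero, while all higher differences vanish, so the minimal degree is 2.

2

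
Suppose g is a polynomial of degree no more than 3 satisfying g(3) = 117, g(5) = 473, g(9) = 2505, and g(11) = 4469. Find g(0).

3

Using the Lagrange interpolation formula with nodes 3, 5, 9, 11:
  L_0(n) = (n - 5)(n - 9)(n - 11) / -96
  L_1(n) = (n - 3)(n - 9)(n - 11) / 48
  L_2(n) = (n - 3)(n - 5)(n - 11) / -48
  L_3(n) = (n - 3)(n - 5)(n - 9) / 96
Then g(n) = 117·L_0(n) + 473·L_1(n) + 2505·L_2(n) + 4469·L_3(n).
Expanding and collecting terms gives g(n) = 3n^3 + 4n^2 - n + 3.
Evaluating at n = 0: g(0) = 3.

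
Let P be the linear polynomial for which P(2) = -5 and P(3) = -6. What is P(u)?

P(u) = -u - 3

Write P(u) = au + b. Substituting each data point gives a linear system:
  2a + b = -5
  3a + b = -6
Solving the system yields a = -1, b = -3.
So P(u) = -u - 3.
Check: P(3) = -6. ✓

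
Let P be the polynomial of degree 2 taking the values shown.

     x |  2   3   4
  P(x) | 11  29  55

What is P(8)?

239

Using the Lagrange interpolation formula with nodes 2, 3, 4:
  L_0(x) = (x - 3)(x - 4) / 2
  L_1(x) = (x - 2)(x - 4) / -1
  L_2(x) = (x - 2)(x - 3) / 2
Then P(x) = 11·L_0(x) + 29·L_1(x) + 55·L_2(x).
Expanding and collecting terms gives P(x) = 4x^2 - 2x - 1.
Evaluating at x = 8: P(8) = 239.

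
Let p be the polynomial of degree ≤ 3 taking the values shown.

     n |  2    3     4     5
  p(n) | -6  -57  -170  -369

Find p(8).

Write p(n) = an^3 + bn^2 + cn + d. Substituting each data point gives a linear system:
  8a + 4b + 2c + d = -6
  27a + 9b + 3c + d = -57
  64a + 16b + 4c + d = -170
  125a + 25b + 5c + d = -369
Solving the system yields a = -4, b = 5, c = 0, d = 6.
So p(n) = -4n^3 + 5n^2 + 6.
Then p(8) = -1722.

-1722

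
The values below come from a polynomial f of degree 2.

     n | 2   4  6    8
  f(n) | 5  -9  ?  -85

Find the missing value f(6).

The 3 known points determine the degree-2 polynomial uniquely.
Write f(n) = an^2 + bn + c. Substituting each data point gives a linear system:
  4a + 2b + c = 5
  16a + 4b + c = -9
  64a + 8b + c = -85
Solving the system yields a = -2, b = 5, c = 3.
So f(n) = -2n² + 5n + 3.
Then f(6) = -39.

-39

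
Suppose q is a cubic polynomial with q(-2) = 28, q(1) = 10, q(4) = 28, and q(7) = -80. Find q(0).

4

Forward differences of the values at t = -2, 1, 4, 7:
  q  : 28  10  28  -80
  Δ  : -18  18  -108
  Δ^2: 36  -126
  Δ^3: -162
The third differences are constant, confirming degree 3.
Interpolating (Newton forward form) and evaluating at t = 0 gives q(0) = 4.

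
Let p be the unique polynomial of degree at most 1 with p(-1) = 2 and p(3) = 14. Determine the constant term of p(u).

Write p(u) = au + b. Substituting each data point gives a linear system:
  -a + b = 2
  3a + b = 14
Solving the system yields a = 3, b = 5.
So p(u) = 3u + 5.
The constant term is 5.

5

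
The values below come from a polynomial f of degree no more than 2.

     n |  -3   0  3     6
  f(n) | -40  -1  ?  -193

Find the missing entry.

-52

The 3 known points determine the degree-2 polynomial uniquely.
Write f(n) = an^2 + bn + c. Substituting each data point gives a linear system:
  9a - 3b + c = -40
  c = -1
  36a + 6b + c = -193
Solving the system yields a = -5, b = -2, c = -1.
So f(n) = -5n^2 - 2n - 1.
Then f(3) = -52.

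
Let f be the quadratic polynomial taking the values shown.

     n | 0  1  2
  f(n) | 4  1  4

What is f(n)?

f(n) = 3n^2 - 6n + 4

Using the Lagrange interpolation formula with nodes 0, 1, 2:
  L_0(n) = (n - 1)(n - 2) / 2
  L_1(n) = n(n - 2) / -1
  L_2(n) = n(n - 1) / 2
Then f(n) = 4·L_0(n) + 1·L_1(n) + 4·L_2(n).
Expanding and collecting terms gives f(n) = 3n^2 - 6n + 4.
Check: f(0) = 4. ✓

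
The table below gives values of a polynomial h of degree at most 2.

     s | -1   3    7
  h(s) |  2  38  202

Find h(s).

Write h(s) = as^2 + bs + c. Substituting each data point gives a linear system:
  a - b + c = 2
  9a + 3b + c = 38
  49a + 7b + c = 202
Solving the system yields a = 4, b = 1, c = -1.
So h(s) = 4s^2 + s - 1.
Check: h(7) = 202. ✓

h(s) = 4s^2 + s - 1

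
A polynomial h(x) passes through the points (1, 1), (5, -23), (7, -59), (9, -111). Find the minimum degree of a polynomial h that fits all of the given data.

Divided differences on the nodes 1, 5, 7, 9:
  order 0: 1  -23  -59  -111
  order 1: -6  -18  -26
  order 2: -2  -2
  order 3: 0
The order-2 divided differences are all -2 (nonzero) and every higher order vanishes, so the data lies on a polynomial of degree exactly 2.

2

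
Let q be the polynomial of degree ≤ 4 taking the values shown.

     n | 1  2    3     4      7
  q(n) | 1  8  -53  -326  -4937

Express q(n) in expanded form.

q(n) = -3n^4 + 6n^3 + 5n^2 - 5n - 2

Write q(n) = an^4 + bn^3 + cn^2 + dn + e. Substituting each data point gives a linear system:
  a + b + c + d + e = 1
  16a + 8b + 4c + 2d + e = 8
  81a + 27b + 9c + 3d + e = -53
  256a + 64b + 16c + 4d + e = -326
  2401a + 343b + 49c + 7d + e = -4937
Solving the system yields a = -3, b = 6, c = 5, d = -5, e = -2.
So q(n) = -3n^4 + 6n^3 + 5n^2 - 5n - 2.
Check: q(7) = -4937. ✓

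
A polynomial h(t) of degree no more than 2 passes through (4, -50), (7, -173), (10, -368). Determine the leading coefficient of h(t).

-4

Write h(t) = at^2 + bt + c. Substituting each data point gives a linear system:
  16a + 4b + c = -50
  49a + 7b + c = -173
  100a + 10b + c = -368
Solving the system yields a = -4, b = 3, c = 2.
So h(t) = -4t^2 + 3t + 2.
The leading coefficient is -4.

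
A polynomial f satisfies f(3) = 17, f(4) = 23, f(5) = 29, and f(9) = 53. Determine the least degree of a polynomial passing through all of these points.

Divided differences on the nodes 3, 4, 5, 9:
  order 0: 17  23  29  53
  order 1: 6  6  6
  order 2: 0  0
  order 3: 0
The order-1 divided differences are all 6 (nonzero) and every higher order vanishes, so the data lies on a polynomial of degree exactly 1.

1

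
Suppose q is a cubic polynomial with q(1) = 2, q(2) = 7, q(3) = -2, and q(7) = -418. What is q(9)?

-1022

Write q(u) = au^3 + bu^2 + cu + d. Substituting each data point gives a linear system:
  a + b + c + d = 2
  8a + 4b + 2c + d = 7
  27a + 9b + 3c + d = -2
  343a + 49b + 7c + d = -418
Solving the system yields a = -2, b = 5, c = 4, d = -5.
So q(u) = -2u^3 + 5u^2 + 4u - 5.
Then q(9) = -1022.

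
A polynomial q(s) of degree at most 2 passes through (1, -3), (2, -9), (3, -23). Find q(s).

Write q(s) = as^2 + bs + c. Substituting each data point gives a linear system:
  a + b + c = -3
  4a + 2b + c = -9
  9a + 3b + c = -23
Solving the system yields a = -4, b = 6, c = -5.
So q(s) = -4s^2 + 6s - 5.
Check: q(1) = -3. ✓

q(s) = -4s^2 + 6s - 5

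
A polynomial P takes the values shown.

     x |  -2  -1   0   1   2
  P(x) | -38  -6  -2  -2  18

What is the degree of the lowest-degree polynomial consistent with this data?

Forward differences of the values at x = -2, -1, 0, 1, 2:
  P  : -38  -6  -2  -2  18
  Δ  : 32  4  0  20
  Δ^2: -28  -4  20
  Δ^3: 24  24
  Δ^4: 0
The third differences are constant (24) and nonzero, while all higher differences vanish, so the minimal degree is 3.

3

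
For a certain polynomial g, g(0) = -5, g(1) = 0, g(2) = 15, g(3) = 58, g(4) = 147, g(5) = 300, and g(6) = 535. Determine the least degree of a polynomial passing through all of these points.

Forward differences of the values at u = 0, 1, 2, 3, 4, 5, 6:
  g  : -5  0  15  58  147  300  535
  Δ  : 5  15  43  89  153  235
  Δ^2: 10  28  46  64  82
  Δ^3: 18  18  18  18
  Δ^4: 0  0  0
  Δ^5: 0  0
  Δ^6: 0
The third differences are constant (18) and nonzero, while all higher differences vanish, so the minimal degree is 3.

3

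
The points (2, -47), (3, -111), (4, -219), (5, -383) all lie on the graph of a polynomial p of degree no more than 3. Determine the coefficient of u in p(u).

Write p(u) = au^3 + bu^2 + cu + d. Substituting each data point gives a linear system:
  8a + 4b + 2c + d = -47
  27a + 9b + 3c + d = -111
  64a + 16b + 4c + d = -219
  125a + 25b + 5c + d = -383
Solving the system yields a = -2, b = -4, c = -6, d = -3.
So p(u) = -2u^3 - 4u^2 - 6u - 3.
The coefficient of u is -6.

-6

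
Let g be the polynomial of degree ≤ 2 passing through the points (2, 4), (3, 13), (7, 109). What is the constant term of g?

4

Write g(s) = as^2 + bs + c. Substituting each data point gives a linear system:
  4a + 2b + c = 4
  9a + 3b + c = 13
  49a + 7b + c = 109
Solving the system yields a = 3, b = -6, c = 4.
So g(s) = 3s^2 - 6s + 4.
The constant term is 4.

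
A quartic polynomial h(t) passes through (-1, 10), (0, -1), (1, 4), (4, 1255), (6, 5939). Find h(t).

Using the Lagrange interpolation formula with nodes -1, 0, 1, 4, 6:
  L_0(t) = t(t - 1)(t - 4)(t - 6) / 70
  L_1(t) = (t + 1)(t - 1)(t - 4)(t - 6) / -24
  L_2(t) = (t + 1)t(t - 4)(t - 6) / 30
  L_3(t) = (t + 1)t(t - 1)(t - 6) / -120
  L_4(t) = (t + 1)t(t - 1)(t - 4) / 420
Then h(t) = 10·L_0(t) - 1·L_1(t) + 4·L_2(t) + 1255·L_3(t) + 5939·L_4(t).
Expanding and collecting terms gives h(t) = 4t^4 + 3t^3 + 4t^2 - 6t - 1.
Check: h(-1) = 10. ✓

h(t) = 4t^4 + 3t^3 + 4t^2 - 6t - 1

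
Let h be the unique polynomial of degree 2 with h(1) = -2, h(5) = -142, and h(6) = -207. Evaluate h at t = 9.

-474

Using the Lagrange interpolation formula with nodes 1, 5, 6:
  L_0(t) = (t - 5)(t - 6) / 20
  L_1(t) = (t - 1)(t - 6) / -4
  L_2(t) = (t - 1)(t - 5) / 5
Then h(t) = -2·L_0(t) - 142·L_1(t) - 207·L_2(t).
Expanding and collecting terms gives h(t) = -6t^2 + t + 3.
Evaluating at t = 9: h(9) = -474.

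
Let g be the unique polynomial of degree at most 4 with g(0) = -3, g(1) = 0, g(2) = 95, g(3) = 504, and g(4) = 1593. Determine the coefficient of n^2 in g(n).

1

Write g(n) = an^4 + bn^3 + cn^2 + dn + e. Substituting each data point gives a linear system:
  e = -3
  a + b + c + d + e = 0
  16a + 8b + 4c + 2d + e = 95
  81a + 27b + 9c + 3d + e = 504
  256a + 64b + 16c + 4d + e = 1593
Solving the system yields a = 6, b = 1, c = 1, d = -5, e = -3.
So g(n) = 6n^4 + n^3 + n^2 - 5n - 3.
The coefficient of n^2 is 1.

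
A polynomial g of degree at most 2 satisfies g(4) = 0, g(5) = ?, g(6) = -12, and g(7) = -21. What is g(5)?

-5

On equispaced nodes a degree-2 polynomial has vanishing third forward difference, so
  - g(4) + 3·g(5) - 3·g(6) + g(7) = 0.
Substituting the known values and solving for g(5):
  3·g(5) = -15
  g(5) = -5.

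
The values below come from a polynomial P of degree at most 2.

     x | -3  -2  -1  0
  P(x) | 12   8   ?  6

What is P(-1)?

6

On equispaced nodes a degree-2 polynomial has vanishing third forward difference, so
  - P(-3) + 3·P(-2) - 3·P(-1) + P(0) = 0.
Substituting the known values and solving for P(-1):
  -3·P(-1) = -18
  P(-1) = 6.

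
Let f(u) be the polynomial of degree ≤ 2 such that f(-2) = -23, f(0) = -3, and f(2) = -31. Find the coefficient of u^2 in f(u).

Write f(u) = au^2 + bu + c. Substituting each data point gives a linear system:
  4a - 2b + c = -23
  c = -3
  4a + 2b + c = -31
Solving the system yields a = -6, b = -2, c = -3.
So f(u) = -6u^2 - 2u - 3.
The leading coefficient is -6.

-6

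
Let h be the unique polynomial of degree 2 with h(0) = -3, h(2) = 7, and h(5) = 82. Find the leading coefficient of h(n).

4

Write h(n) = an^2 + bn + c. Substituting each data point gives a linear system:
  c = -3
  4a + 2b + c = 7
  25a + 5b + c = 82
Solving the system yields a = 4, b = -3, c = -3.
So h(n) = 4n² - 3n - 3.
The leading coefficient is 4.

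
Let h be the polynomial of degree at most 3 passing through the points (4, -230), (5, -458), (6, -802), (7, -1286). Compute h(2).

Forward differences of the values at t = 4, 5, 6, 7:
  h  : -230  -458  -802  -1286
  Δ  : -228  -344  -484
  Δ^2: -116  -140
  Δ^3: -24
The third differences are constant, confirming degree 3.
Interpolating (Newton forward form) and evaluating at t = 2 gives h(2) = -26.

-26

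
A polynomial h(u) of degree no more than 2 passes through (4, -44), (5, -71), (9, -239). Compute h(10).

-296

Write h(u) = au^2 + bu + c. Substituting each data point gives a linear system:
  16a + 4b + c = -44
  25a + 5b + c = -71
  81a + 9b + c = -239
Solving the system yields a = -3, b = 0, c = 4.
So h(u) = -3u^2 + 4.
Then h(10) = -296.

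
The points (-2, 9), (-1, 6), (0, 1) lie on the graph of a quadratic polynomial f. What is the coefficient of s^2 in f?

Write f(s) = as^2 + bs + c. Substituting each data point gives a linear system:
  4a - 2b + c = 9
  a - b + c = 6
  c = 1
Solving the system yields a = -1, b = -6, c = 1.
So f(s) = -s^2 - 6s + 1.
The leading coefficient is -1.

-1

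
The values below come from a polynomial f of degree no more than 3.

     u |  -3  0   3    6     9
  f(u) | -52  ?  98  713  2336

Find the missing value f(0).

On equispaced nodes a degree-3 polynomial has vanishing fourth forward difference, so
  f(-3) - 4·f(0) + 6·f(3) - 4·f(6) + f(9) = 0.
Substituting the known values and solving for f(0):
  -4·f(0) = -20
  f(0) = 5.

5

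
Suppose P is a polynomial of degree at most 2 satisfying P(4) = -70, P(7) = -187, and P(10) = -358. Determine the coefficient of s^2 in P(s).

-3

Write P(s) = as^2 + bs + c. Substituting each data point gives a linear system:
  16a + 4b + c = -70
  49a + 7b + c = -187
  100a + 10b + c = -358
Solving the system yields a = -3, b = -6, c = 2.
So P(s) = -3s^2 - 6s + 2.
The leading coefficient is -3.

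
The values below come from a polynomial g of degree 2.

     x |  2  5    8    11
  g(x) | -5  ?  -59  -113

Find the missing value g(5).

-23

On equispaced nodes a degree-2 polynomial has vanishing third forward difference, so
  - g(2) + 3·g(5) - 3·g(8) + g(11) = 0.
Substituting the known values and solving for g(5):
  3·g(5) = -69
  g(5) = -23.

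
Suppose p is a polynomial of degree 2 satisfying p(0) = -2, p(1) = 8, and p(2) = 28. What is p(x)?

p(x) = 5x^2 + 5x - 2

Using the Lagrange interpolation formula with nodes 0, 1, 2:
  L_0(x) = (x - 1)(x - 2) / 2
  L_1(x) = x(x - 2) / -1
  L_2(x) = x(x - 1) / 2
Then p(x) = -2·L_0(x) + 8·L_1(x) + 28·L_2(x).
Expanding and collecting terms gives p(x) = 5x² + 5x - 2.
Check: p(1) = 8. ✓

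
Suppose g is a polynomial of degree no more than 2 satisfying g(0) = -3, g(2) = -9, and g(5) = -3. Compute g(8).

Using the Lagrange interpolation formula with nodes 0, 2, 5:
  L_0(x) = (x - 2)(x - 5) / 10
  L_1(x) = x(x - 5) / -6
  L_2(x) = x(x - 2) / 15
Then g(x) = -3·L_0(x) - 9·L_1(x) - 3·L_2(x).
Expanding and collecting terms gives g(x) = x^2 - 5x - 3.
Evaluating at x = 8: g(8) = 21.

21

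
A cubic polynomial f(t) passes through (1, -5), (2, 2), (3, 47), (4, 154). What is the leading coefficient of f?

4

Write f(t) = at^3 + bt^2 + ct + d. Substituting each data point gives a linear system:
  a + b + c + d = -5
  8a + 4b + 2c + d = 2
  27a + 9b + 3c + d = 47
  64a + 16b + 4c + d = 154
Solving the system yields a = 4, b = -5, c = -6, d = 2.
So f(t) = 4t^3 - 5t^2 - 6t + 2.
The leading coefficient is 4.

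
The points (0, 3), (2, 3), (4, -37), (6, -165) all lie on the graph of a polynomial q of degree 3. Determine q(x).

q(x) = -x^3 + x^2 + 2x + 3

Write q(x) = ax^3 + bx^2 + cx + d. Substituting each data point gives a linear system:
  d = 3
  8a + 4b + 2c + d = 3
  64a + 16b + 4c + d = -37
  216a + 36b + 6c + d = -165
Solving the system yields a = -1, b = 1, c = 2, d = 3.
So q(x) = -x^3 + x^2 + 2x + 3.
Check: q(0) = 3. ✓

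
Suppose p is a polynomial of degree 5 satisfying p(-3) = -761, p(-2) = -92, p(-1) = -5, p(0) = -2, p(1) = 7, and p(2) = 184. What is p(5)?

Using the Lagrange interpolation formula with nodes -3, -2, -1, 0, 1, 2:
  L_0(s) = (s + 2)(s + 1)s(s - 1)(s - 2) / -120
  L_1(s) = (s + 3)(s + 1)s(s - 1)(s - 2) / 24
  L_2(s) = (s + 3)(s + 2)s(s - 1)(s - 2) / -12
  L_3(s) = (s + 3)(s + 2)(s + 1)(s - 1)(s - 2) / 12
  L_4(s) = (s + 3)(s + 2)(s + 1)s(s - 2) / -24
  L_5(s) = (s + 3)(s + 2)(s + 1)s(s - 1) / 120
Then p(s) = -761·L_0(s) - 92·L_1(s) - 5·L_2(s) - 2·L_3(s) + 7·L_4(s) + 184·L_5(s).
Expanding and collecting terms gives p(s) = 4s⁵ + 3s⁴ + s³ + s - 2.
Evaluating at s = 5: p(5) = 14503.

14503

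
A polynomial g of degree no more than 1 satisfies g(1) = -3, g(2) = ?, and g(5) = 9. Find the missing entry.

0

The 2 known points determine the degree-1 polynomial uniquely.
Write g(n) = an + b. Substituting each data point gives a linear system:
  a + b = -3
  5a + b = 9
Solving the system yields a = 3, b = -6.
So g(n) = 3n - 6.
Then g(2) = 0.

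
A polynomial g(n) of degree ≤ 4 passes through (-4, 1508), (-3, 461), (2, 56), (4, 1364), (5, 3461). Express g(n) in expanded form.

g(n) = 6n^4 - n^3 - 6n^2 - 2n - 4

Write g(n) = an^4 + bn^3 + cn^2 + dn + e. Substituting each data point gives a linear system:
  256a - 64b + 16c - 4d + e = 1508
  81a - 27b + 9c - 3d + e = 461
  16a + 8b + 4c + 2d + e = 56
  256a + 64b + 16c + 4d + e = 1364
  625a + 125b + 25c + 5d + e = 3461
Solving the system yields a = 6, b = -1, c = -6, d = -2, e = -4.
So g(n) = 6n^4 - n^3 - 6n^2 - 2n - 4.
Check: g(2) = 56. ✓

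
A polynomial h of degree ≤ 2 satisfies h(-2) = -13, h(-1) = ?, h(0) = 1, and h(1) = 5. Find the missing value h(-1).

-5

On equispaced nodes a degree-2 polynomial has vanishing third forward difference, so
  - h(-2) + 3·h(-1) - 3·h(0) + h(1) = 0.
Substituting the known values and solving for h(-1):
  3·h(-1) = -15
  h(-1) = -5.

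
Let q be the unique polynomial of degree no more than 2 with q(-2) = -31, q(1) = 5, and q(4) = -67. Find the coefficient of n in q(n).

6

Write q(n) = an^2 + bn + c. Substituting each data point gives a linear system:
  4a - 2b + c = -31
  a + b + c = 5
  16a + 4b + c = -67
Solving the system yields a = -6, b = 6, c = 5.
So q(n) = -6n^2 + 6n + 5.
The coefficient of n is 6.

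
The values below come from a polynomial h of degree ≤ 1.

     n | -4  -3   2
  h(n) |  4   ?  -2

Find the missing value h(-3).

3

The 2 known points determine the degree-1 polynomial uniquely.
Write h(n) = an + b. Substituting each data point gives a linear system:
  -4a + b = 4
  2a + b = -2
Solving the system yields a = -1, b = 0.
So h(n) = -n.
Then h(-3) = 3.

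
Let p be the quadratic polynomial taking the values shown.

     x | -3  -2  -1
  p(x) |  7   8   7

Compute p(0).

Using the Lagrange interpolation formula with nodes -3, -2, -1:
  L_0(x) = (x + 2)(x + 1) / 2
  L_1(x) = (x + 3)(x + 1) / -1
  L_2(x) = (x + 3)(x + 2) / 2
Then p(x) = 7·L_0(x) + 8·L_1(x) + 7·L_2(x).
Expanding and collecting terms gives p(x) = -x^2 - 4x + 4.
Evaluating at x = 0: p(0) = 4.

4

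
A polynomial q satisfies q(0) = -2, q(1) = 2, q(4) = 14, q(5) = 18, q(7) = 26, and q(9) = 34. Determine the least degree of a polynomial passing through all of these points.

Divided differences on the nodes 0, 1, 4, 5, 7, 9:
  order 0: -2  2  14  18  26  34
  order 1: 4  4  4  4  4
  order 2: 0  0  0  0
  order 3: 0  0  0
  order 4: 0  0
  order 5: 0
The order-1 divided differences are all 4 (nonzero) and every higher order vanishes, so the data lies on a polynomial of degree exactly 1.

1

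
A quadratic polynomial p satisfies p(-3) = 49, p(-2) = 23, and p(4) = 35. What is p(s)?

Write p(s) = as^2 + bs + c. Substituting each data point gives a linear system:
  9a - 3b + c = 49
  4a - 2b + c = 23
  16a + 4b + c = 35
Solving the system yields a = 4, b = -6, c = -5.
So p(s) = 4s^2 - 6s - 5.
Check: p(-2) = 23. ✓

p(s) = 4s^2 - 6s - 5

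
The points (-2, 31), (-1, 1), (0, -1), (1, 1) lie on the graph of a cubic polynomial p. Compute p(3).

-79

Using the Lagrange interpolation formula with nodes -2, -1, 0, 1:
  L_0(x) = (x + 1)x(x - 1) / -6
  L_1(x) = (x + 2)x(x - 1) / 2
  L_2(x) = (x + 2)(x + 1)(x - 1) / -2
  L_3(x) = (x + 2)(x + 1)x / 6
Then p(x) = 31·L_0(x) + 1·L_1(x) - 1·L_2(x) + 1·L_3(x).
Expanding and collecting terms gives p(x) = -4x³ + 2x² + 4x - 1.
Evaluating at x = 3: p(3) = -79.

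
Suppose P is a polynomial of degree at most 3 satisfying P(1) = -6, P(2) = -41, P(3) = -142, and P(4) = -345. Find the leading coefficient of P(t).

-6

Write P(t) = at^3 + bt^2 + ct + d. Substituting each data point gives a linear system:
  a + b + c + d = -6
  8a + 4b + 2c + d = -41
  27a + 9b + 3c + d = -142
  64a + 16b + 4c + d = -345
Solving the system yields a = -6, b = 3, c = -2, d = -1.
So P(t) = -6t³ + 3t² - 2t - 1.
The leading coefficient is -6.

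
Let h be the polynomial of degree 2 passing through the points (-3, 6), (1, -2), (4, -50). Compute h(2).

Using the Lagrange interpolation formula with nodes -3, 1, 4:
  L_0(s) = (s - 1)(s - 4) / 28
  L_1(s) = (s + 3)(s - 4) / -12
  L_2(s) = (s + 3)(s - 1) / 21
Then h(s) = 6·L_0(s) - 2·L_1(s) - 50·L_2(s).
Expanding and collecting terms gives h(s) = -2s² - 6s + 6.
Evaluating at s = 2: h(2) = -14.

-14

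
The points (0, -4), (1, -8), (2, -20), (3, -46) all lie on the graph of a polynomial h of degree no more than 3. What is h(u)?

Using the Lagrange interpolation formula with nodes 0, 1, 2, 3:
  L_0(u) = (u - 1)(u - 2)(u - 3) / -6
  L_1(u) = u(u - 2)(u - 3) / 2
  L_2(u) = u(u - 1)(u - 3) / -2
  L_3(u) = u(u - 1)(u - 2) / 6
Then h(u) = -4·L_0(u) - 8·L_1(u) - 20·L_2(u) - 46·L_3(u).
Expanding and collecting terms gives h(u) = -u^3 - u^2 - 2u - 4.
Check: h(2) = -20. ✓

h(u) = -u^3 - u^2 - 2u - 4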